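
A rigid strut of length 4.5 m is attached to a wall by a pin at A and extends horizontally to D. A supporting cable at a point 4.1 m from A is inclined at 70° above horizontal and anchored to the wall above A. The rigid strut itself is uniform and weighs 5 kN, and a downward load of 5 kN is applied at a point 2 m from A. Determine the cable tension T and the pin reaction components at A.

T = 5.516 kN, A_x = 1.886 kN, A_y = 4.817 kN

ΣM about A: T·sin70°·4.1 − 5·2.25 − 5·2 = 0 → T = 21.25/(4.1·0.939693) = 5.51555 ≈ 5.516 kN.
ΣF_x = 0: A_x − T·cos70° = 0 → A_x = 5.51555 × 0.34202 = 1.886 kN.
ΣF_y = 0: A_y + T·sin70° − 5 − 5 = 0 → A_y = 10 − 5.51555 × 0.939693 = 4.817 kN.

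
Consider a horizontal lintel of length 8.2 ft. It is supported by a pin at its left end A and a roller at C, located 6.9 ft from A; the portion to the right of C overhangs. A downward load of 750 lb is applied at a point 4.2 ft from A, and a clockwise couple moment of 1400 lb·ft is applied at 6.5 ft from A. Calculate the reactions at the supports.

A_x = 0, A_y = 90.58 lb, C_y = 659.4 lb

Moments about A: C_y·6.9 − 750·4.2 − 1400 = 0 → C_y = 4550/6.9 = 659.42 ≈ 659.4 lb.
ΣF_y = 0: A_y + 659.42 − 750 = 0 → A_y = 90.58 lb.
ΣF_x = 0: no horizontal applied forces, so A_x = 0.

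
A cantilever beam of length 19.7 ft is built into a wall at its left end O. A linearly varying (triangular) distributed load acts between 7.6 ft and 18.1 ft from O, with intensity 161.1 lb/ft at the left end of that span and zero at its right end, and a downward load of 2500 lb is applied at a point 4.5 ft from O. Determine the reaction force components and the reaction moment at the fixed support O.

Resultant of the triangular load: ½ × 161.1 × 10.5 = 845.775 lb, acting at 11.1 ft from O (one-third of the span from the peak).
ΣF_x = 0: O_x = 0.
ΣF_y = 0: O_y − ½·161.1·10.5 − 2500 = 0 → O_y = 3346 lb.
ΣM about O: M_O − (½·161.1·10.5)·11.1 − 2500·4.5 = 0 → M_O = 20640 lb·ft.

O_x = 0, O_y = 3346 lb, M_O = 20640 lb·ft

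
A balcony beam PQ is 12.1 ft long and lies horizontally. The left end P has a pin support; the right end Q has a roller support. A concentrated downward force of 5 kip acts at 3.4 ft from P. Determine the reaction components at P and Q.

Taking moments about P: Q_y·12.1 − 5·3.4 = 0 → Q_y = 17/12.1 = 1.40496 ≈ 1.405 kip.
ΣF_y = 0: P_y + 1.40496 − 5 = 0 → P_y = 3.595 kip.
ΣF_x = 0: no horizontal applied forces, so P_x = 0.

P_x = 0, P_y = 3.595 kip, Q_y = 1.405 kip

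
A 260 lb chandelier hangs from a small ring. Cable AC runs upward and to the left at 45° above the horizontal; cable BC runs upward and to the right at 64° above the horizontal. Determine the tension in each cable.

T_AC = 120.5 lb, T_BC = 194.4 lb

ΣF_x = 0: −T_AC·cos45° + T_BC·cos64° = 0 → T_BC = 1.61303·T_AC.
ΣF_y = 0: T_AC·sin45° + T_BC·sin64° = 260.
Substitute: T_AC·(0.707107 + 1.61303·0.898794) = 260 → T_AC = 120.544 ≈ 120.5 lb.
Then T_BC = 1.61303 × 120.544 = 194.4 lb.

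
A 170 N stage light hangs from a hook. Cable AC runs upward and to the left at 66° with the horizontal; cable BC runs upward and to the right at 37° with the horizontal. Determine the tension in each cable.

ΣF_x = 0: −T_AC·cos66° + T_BC·cos37° = 0 → T_BC = 0.509289·T_AC.
ΣF_y = 0: T_AC·sin66° + T_BC·sin37° = 170.
Substitute: T_AC·(0.913545 + 0.509289·0.601815) = 170 → T_AC = 139.339 ≈ 139.3 N.
Then T_BC = 0.509289 × 139.339 = 70.96 N.

T_AC = 139.3 N, T_BC = 70.96 N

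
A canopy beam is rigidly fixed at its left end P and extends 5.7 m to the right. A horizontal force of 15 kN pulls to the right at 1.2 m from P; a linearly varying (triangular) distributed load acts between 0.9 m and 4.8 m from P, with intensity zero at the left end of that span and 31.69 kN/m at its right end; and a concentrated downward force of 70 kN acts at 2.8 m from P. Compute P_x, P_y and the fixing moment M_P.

Resultant of the triangular load: ½ × 31.69 × 3.9 = 61.7955 kN, acting at 3.5 m from P (one-third of the span from the peak).
ΣF_x = 0: P_x + 15 = 0 → P_x = -15.00 kN.
ΣF_y = 0: P_y − ½·31.69·3.9 − 70 = 0 → P_y = 131.8 kN.
ΣM about P: M_P − (½·31.69·3.9)·3.5 − 70·2.8 = 0 → M_P = 412.3 kN·m.

P_x = -15.00 kN, P_y = 131.8 kN, M_P = 412.3 kN·m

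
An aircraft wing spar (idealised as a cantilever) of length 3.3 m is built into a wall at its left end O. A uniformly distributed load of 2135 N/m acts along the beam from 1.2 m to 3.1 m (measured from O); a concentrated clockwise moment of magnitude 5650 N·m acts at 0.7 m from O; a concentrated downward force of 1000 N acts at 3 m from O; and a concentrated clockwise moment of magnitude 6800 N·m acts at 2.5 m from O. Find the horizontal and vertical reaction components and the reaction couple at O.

O_x = 0, O_y = 5056 N, M_O = 24170 N·m

Resultant of the distributed load: 2135 × 1.9 = 4056.5 N at 2.15 m from O.
ΣF_x = 0: O_x = 0.
ΣF_y = 0: O_y − 2135·1.9 − 1000 = 0 → O_y = 5056 N.
ΣM about O: M_O − (2135·1.9)·2.15 − 5650 − 1000·3 − 6800 = 0 → M_O = 24170 N·m.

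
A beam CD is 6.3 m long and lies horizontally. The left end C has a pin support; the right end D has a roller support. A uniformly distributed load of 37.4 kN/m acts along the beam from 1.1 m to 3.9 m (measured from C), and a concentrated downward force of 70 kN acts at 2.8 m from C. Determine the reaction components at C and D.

C_x = 0, C_y = 102.1 kN, D_y = 72.67 kN

Resultant of the distributed load: 37.4 × 2.8 = 104.72 kN at 2.5 m from C.
Moments about C: D_y·6.3 − (37.4·2.8)·2.5 − 70·2.8 = 0 → D_y = 457.8/6.3 = 72.6667 ≈ 72.67 kN.
ΣF_y = 0: C_y + 72.6667 − 37.4·2.8 − 70 = 0 → C_y = 102.1 kN.
ΣF_x = 0: no horizontal applied forces, so C_x = 0.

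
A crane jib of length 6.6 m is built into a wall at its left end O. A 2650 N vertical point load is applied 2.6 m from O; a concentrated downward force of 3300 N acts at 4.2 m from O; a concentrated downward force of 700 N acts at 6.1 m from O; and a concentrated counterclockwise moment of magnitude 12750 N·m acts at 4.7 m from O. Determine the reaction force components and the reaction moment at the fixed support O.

ΣF_x = 0: O_x = 0.
ΣF_y = 0: O_y − 2650 − 3300 − 700 = 0 → O_y = 6650 N.
ΣM about O: M_O − 2650·2.6 − 3300·4.2 − 700·6.1 + 12750 = 0 → M_O = 12270 N·m.

O_x = 0, O_y = 6650 N, M_O = 12270 N·m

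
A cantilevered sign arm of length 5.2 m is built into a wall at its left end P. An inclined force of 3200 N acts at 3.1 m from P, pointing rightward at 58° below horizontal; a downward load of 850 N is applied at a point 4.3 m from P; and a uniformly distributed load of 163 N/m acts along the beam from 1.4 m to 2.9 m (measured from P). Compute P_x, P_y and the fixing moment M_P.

Resultant of the distributed load: 163 × 1.5 = 244.5 N at 2.15 m from P.
ΣF_x = 0: P_x + 3200·cos58° = 0 → P_x = -1696 N.
ΣF_y = 0: P_y − 3200·sin58° − 850 − 163·1.5 = 0 → P_y = 3808 N.
ΣM about P: M_P − 3200·sin58°·3.1 − 850·4.3 − (163·1.5)·2.15 = 0 → M_P = 12590 N·m.

P_x = -1696 N, P_y = 3808 N, M_P = 12590 N·m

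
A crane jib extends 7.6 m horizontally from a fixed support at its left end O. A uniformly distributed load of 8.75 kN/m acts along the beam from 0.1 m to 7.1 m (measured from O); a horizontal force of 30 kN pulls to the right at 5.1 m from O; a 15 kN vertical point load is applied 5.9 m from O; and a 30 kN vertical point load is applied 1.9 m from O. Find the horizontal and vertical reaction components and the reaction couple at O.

O_x = -30.00 kN, O_y = 106.2 kN, M_O = 366.0 kN·m

Resultant of the distributed load: 8.75 × 7 = 61.25 kN at 3.6 m from O.
ΣF_x = 0: O_x + 30 = 0 → O_x = -30.00 kN.
ΣF_y = 0: O_y − 8.75·7 − 15 − 30 = 0 → O_y = 106.2 kN.
ΣM about O: M_O − (8.75·7)·3.6 − 15·5.9 − 30·1.9 = 0 → M_O = 366.0 kN·m.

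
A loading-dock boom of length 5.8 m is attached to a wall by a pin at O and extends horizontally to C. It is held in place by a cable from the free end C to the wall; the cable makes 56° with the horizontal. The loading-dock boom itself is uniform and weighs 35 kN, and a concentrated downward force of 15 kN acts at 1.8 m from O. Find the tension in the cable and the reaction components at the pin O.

T = 26.72 kN, O_x = 14.94 kN, O_y = 27.84 kN

ΣM about O: T·sin56°·5.8 − 35·2.9 − 15·1.8 = 0 → T = 128.5/(5.8·0.829038) = 26.724 ≈ 26.72 kN.
ΣF_x = 0: O_x − T·cos56° = 0 → O_x = 26.724 × 0.559193 = 14.94 kN.
ΣF_y = 0: O_y + T·sin56° − 35 − 15 = 0 → O_y = 50 − 26.724 × 0.829038 = 27.84 kN.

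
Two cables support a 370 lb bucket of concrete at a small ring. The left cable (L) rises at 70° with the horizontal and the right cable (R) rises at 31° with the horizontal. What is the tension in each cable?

ΣF_x = 0: −T_L·cos70° + T_R·cos31° = 0 → T_R = 0.399012·T_L.
ΣF_y = 0: T_L·sin70° + T_R·sin31° = 370.
Substitute: T_L·(0.939693 + 0.399012·0.515038) = 370 → T_L = 323.088 ≈ 323.1 lb.
Then T_R = 0.399012 × 323.088 = 128.9 lb.

T_L = 323.1 lb, T_R = 128.9 lb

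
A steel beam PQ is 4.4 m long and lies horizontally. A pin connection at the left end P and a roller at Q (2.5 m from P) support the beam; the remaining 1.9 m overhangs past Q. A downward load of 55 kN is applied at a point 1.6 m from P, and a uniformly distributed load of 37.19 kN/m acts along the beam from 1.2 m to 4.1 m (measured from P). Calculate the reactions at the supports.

P_x = 0, P_y = 13.33 kN, Q_y = 149.5 kN

Resultant of the distributed load: 37.19 × 2.9 = 107.851 kN at 2.65 m from P.
Moments about P: Q_y·2.5 − 55·1.6 − (37.19·2.9)·2.65 = 0 → Q_y = 373.80515/2.5 = 149.522 ≈ 149.5 kN.
ΣF_y = 0: P_y + 149.522 − 55 − 37.19·2.9 = 0 → P_y = 13.33 kN.
ΣF_x = 0: no horizontal applied forces, so P_x = 0.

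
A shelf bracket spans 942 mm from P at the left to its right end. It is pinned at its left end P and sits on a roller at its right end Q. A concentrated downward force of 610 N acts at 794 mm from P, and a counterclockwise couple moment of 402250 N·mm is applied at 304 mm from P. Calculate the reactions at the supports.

P_x = 0, P_y = 522.9 N, Q_y = 87.14 N

ΣM about P: Q_y·942 − 610·794 + 402250 = 0 → Q_y = 82090/942 = 87.1444 ≈ 87.14 N.
ΣF_y = 0: P_y + 87.1444 − 610 = 0 → P_y = 522.9 N.
ΣF_x = 0: no horizontal applied forces, so P_x = 0.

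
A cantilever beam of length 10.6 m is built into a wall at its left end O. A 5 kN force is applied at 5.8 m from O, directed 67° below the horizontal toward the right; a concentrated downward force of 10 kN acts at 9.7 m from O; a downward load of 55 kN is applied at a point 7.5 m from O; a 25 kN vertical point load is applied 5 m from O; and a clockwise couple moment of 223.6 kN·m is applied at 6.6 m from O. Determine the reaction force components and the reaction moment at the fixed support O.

ΣF_x = 0: O_x + 5·cos67° = 0 → O_x = -1.954 kN.
ΣF_y = 0: O_y − 5·sin67° − 10 − 55 − 25 = 0 → O_y = 94.60 kN.
ΣM about O: M_O − 5·sin67°·5.8 − 10·9.7 − 55·7.5 − 25·5 − 223.6 = 0 → M_O = 884.8 kN·m.

O_x = -1.954 kN, O_y = 94.60 kN, M_O = 884.8 kN·m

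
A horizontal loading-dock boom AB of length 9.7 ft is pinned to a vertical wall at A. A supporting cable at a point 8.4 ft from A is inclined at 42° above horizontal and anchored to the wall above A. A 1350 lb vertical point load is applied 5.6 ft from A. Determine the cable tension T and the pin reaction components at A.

T = 1345 lb, A_x = 999.6 lb, A_y = 450.0 lb

ΣM about A: T·sin42°·8.4 − 1350·5.6 = 0 → T = 7560/(8.4·0.669131) = 1345.03 ≈ 1345 lb.
ΣF_x = 0: A_x − T·cos42° = 0 → A_x = 1345.03 × 0.743145 = 999.6 lb.
ΣF_y = 0: A_y + T·sin42° − 1350 = 0 → A_y = 1350 − 1345.03 × 0.669131 = 450.0 lb.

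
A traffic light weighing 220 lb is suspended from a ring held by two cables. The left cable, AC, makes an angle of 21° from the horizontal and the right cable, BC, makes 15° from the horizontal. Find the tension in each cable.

T_AC = 361.5 lb, T_BC = 349.4 lb

ΣF_x = 0: −T_AC·cos21° + T_BC·cos15° = 0 → T_BC = 0.966514·T_AC.
ΣF_y = 0: T_AC·sin21° + T_BC·sin15° = 220.
Substitute: T_AC·(0.358368 + 0.966514·0.258819) = 220 → T_AC = 361.533 ≈ 361.5 lb.
Then T_BC = 0.966514 × 361.533 = 349.4 lb.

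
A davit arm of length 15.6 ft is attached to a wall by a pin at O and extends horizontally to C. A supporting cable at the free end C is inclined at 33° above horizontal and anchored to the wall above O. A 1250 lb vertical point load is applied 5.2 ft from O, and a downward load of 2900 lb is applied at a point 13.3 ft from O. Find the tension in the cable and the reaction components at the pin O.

T = 5305 lb, O_x = 4449 lb, O_y = 1261 lb

ΣM about O: T·sin33°·15.6 − 1250·5.2 − 2900·13.3 = 0 → T = 45070/(15.6·0.544639) = 5304.62 ≈ 5305 lb.
ΣF_x = 0: O_x − T·cos33° = 0 → O_x = 5304.62 × 0.838671 = 4449 lb.
ΣF_y = 0: O_y + T·sin33° − 1250 − 2900 = 0 → O_y = 4150 − 5304.62 × 0.544639 = 1261 lb.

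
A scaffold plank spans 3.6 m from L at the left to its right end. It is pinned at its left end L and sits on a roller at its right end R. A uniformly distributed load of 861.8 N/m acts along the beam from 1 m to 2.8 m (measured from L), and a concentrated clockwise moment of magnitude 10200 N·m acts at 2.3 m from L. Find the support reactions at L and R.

L_x = 0, L_y = -2101 N, R_y = 3652 N

Resultant of the distributed load: 861.8 × 1.8 = 1551.24 N at 1.9 m from L.
ΣM about L: R_y·3.6 − (861.8·1.8)·1.9 − 10200 = 0 → R_y = 13147.356/3.6 = 3652.04 ≈ 3652 N.
ΣF_y = 0: L_y + 3652.04 − 861.8·1.8 = 0 → L_y = -2101 N.
ΣF_x = 0: no horizontal applied forces, so L_x = 0.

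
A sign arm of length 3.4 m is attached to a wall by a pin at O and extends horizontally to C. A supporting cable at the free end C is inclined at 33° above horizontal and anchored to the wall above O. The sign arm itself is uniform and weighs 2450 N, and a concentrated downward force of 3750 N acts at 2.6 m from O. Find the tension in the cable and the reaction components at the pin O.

ΣM about O: T·sin33°·3.4 − 2450·1.7 − 3750·2.6 = 0 → T = 13915/(3.4·0.544639) = 7514.42 ≈ 7514 N.
ΣF_x = 0: O_x − T·cos33° = 0 → O_x = 7514.42 × 0.838671 = 6302 N.
ΣF_y = 0: O_y + T·sin33° − 2450 − 3750 = 0 → O_y = 6200 − 7514.42 × 0.544639 = 2107 N.

T = 7514 N, O_x = 6302 N, O_y = 2107 N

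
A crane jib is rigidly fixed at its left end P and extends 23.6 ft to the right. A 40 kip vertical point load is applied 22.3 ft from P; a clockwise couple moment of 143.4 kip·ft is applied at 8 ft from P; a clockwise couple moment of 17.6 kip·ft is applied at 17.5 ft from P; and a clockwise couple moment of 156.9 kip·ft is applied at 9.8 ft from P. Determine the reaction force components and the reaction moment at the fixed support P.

ΣF_x = 0: P_x = 0.
ΣF_y = 0: P_y − 40 = 0 → P_y = 40.00 kip.
ΣM about P: M_P − 40·22.3 − 143.4 − 17.6 − 156.9 = 0 → M_P = 1210 kip·ft.

P_x = 0, P_y = 40.00 kip, M_P = 1210 kip·ft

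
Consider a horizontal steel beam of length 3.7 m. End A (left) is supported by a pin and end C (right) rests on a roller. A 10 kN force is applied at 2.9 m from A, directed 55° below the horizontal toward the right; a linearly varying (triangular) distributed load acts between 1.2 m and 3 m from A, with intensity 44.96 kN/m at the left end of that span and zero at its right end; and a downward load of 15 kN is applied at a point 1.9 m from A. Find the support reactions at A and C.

A_x = -5.736 kN, A_y = 29.85 kN, C_y = 33.81 kN

Resultant of the triangular load: ½ × 44.96 × 1.8 = 40.464 kN, acting at 1.8 m from A (one-third of the span from the peak).
ΣM about A: C_y·3.7 − 10·sin55°·2.9 − (½·44.96·1.8)·1.8 − 15·1.9 = 0 → C_y = 125.091/3.7 = 33.8084 ≈ 33.81 kN.
ΣF_y = 0: A_y + 33.8084 − 10·sin55° − ½·44.96·1.8 − 15 = 0 → A_y = 29.85 kN.
ΣF_x = 0: A_x + 10·cos55° = 0 → A_x = -5.736 kN.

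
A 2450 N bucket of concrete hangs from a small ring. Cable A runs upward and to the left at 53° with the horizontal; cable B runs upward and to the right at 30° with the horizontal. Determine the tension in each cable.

T_A = 2138 N, T_B = 1486 N

ΣF_x = 0: −T_A·cos53° + T_B·cos30° = 0 → T_B = 0.694916·T_A.
ΣF_y = 0: T_A·sin53° + T_B·sin30° = 2450.
Substitute: T_A·(0.798636 + 0.694916·0.5) = 2450 → T_A = 2137.7 ≈ 2138 N.
Then T_B = 0.694916 × 2137.7 = 1486 N.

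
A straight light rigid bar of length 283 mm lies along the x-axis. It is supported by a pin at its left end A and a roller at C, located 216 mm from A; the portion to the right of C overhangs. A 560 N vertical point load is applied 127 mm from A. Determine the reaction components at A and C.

A_x = 0, A_y = 230.7 N, C_y = 329.3 N

Moments about A: C_y·216 − 560·127 = 0 → C_y = 71120/216 = 329.259 ≈ 329.3 N.
ΣF_y = 0: A_y + 329.259 − 560 = 0 → A_y = 230.7 N.
ΣF_x = 0: no horizontal applied forces, so A_x = 0.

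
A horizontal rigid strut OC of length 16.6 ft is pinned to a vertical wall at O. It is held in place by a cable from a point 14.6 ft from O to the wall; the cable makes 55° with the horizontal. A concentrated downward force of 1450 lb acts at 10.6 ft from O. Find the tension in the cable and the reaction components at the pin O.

T = 1285 lb, O_x = 737.1 lb, O_y = 397.3 lb

ΣM about O: T·sin55°·14.6 − 1450·10.6 = 0 → T = 15370/(14.6·0.819152) = 1285.16 ≈ 1285 lb.
ΣF_x = 0: O_x − T·cos55° = 0 → O_x = 1285.16 × 0.573576 = 737.1 lb.
ΣF_y = 0: O_y + T·sin55° − 1450 = 0 → O_y = 1450 − 1285.16 × 0.819152 = 397.3 lb.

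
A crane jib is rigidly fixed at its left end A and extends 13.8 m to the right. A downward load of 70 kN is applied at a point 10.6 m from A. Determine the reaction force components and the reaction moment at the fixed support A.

ΣF_x = 0: A_x = 0.
ΣF_y = 0: A_y − 70 = 0 → A_y = 70.00 kN.
ΣM about A: M_A − 70·10.6 = 0 → M_A = 742.0 kN·m.

A_x = 0, A_y = 70.00 kN, M_A = 742.0 kN·m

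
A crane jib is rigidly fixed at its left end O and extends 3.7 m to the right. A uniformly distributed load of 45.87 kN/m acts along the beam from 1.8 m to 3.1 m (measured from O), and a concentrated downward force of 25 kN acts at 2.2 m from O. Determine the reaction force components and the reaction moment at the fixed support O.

O_x = 0, O_y = 84.63 kN, M_O = 201.1 kN·m

Resultant of the distributed load: 45.87 × 1.3 = 59.631 kN at 2.45 m from O.
ΣF_x = 0: O_x = 0.
ΣF_y = 0: O_y − 45.87·1.3 − 25 = 0 → O_y = 84.63 kN.
ΣM about O: M_O − (45.87·1.3)·2.45 − 25·2.2 = 0 → M_O = 201.1 kN·m.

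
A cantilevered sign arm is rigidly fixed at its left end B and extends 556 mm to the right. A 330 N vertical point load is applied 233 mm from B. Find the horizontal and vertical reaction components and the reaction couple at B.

B_x = 0, B_y = 330.0 N, M_B = 76890 N·mm

ΣF_x = 0: B_x = 0.
ΣF_y = 0: B_y − 330 = 0 → B_y = 330.0 N.
ΣM about B: M_B − 330·233 = 0 → M_B = 76890 N·mm.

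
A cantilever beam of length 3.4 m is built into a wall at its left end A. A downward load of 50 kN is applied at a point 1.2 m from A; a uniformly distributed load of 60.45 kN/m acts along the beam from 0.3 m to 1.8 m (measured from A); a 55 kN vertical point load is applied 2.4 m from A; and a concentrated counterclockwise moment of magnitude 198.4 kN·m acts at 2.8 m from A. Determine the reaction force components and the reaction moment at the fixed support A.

A_x = 0, A_y = 195.7 kN, M_A = 88.81 kN·m

Resultant of the distributed load: 60.45 × 1.5 = 90.675 kN at 1.05 m from A.
ΣF_x = 0: A_x = 0.
ΣF_y = 0: A_y − 50 − 60.45·1.5 − 55 = 0 → A_y = 195.7 kN.
ΣM about A: M_A − 50·1.2 − (60.45·1.5)·1.05 − 55·2.4 + 198.4 = 0 → M_A = 88.81 kN·m.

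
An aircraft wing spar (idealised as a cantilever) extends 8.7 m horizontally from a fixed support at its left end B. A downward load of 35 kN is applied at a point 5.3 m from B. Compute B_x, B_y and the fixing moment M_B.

B_x = 0, B_y = 35.00 kN, M_B = 185.5 kN·m

ΣF_x = 0: B_x = 0.
ΣF_y = 0: B_y − 35 = 0 → B_y = 35.00 kN.
ΣM about B: M_B − 35·5.3 = 0 → M_B = 185.5 kN·m.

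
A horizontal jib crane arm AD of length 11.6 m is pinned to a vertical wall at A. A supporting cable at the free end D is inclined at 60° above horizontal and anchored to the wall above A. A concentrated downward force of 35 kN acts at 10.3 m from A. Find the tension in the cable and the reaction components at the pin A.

T = 35.89 kN, A_x = 17.94 kN, A_y = 3.922 kN

ΣM about A: T·sin60°·11.6 − 35·10.3 = 0 → T = 360.5/(11.6·0.866025) = 35.8853 ≈ 35.89 kN.
ΣF_x = 0: A_x − T·cos60° = 0 → A_x = 35.8853 × 0.5 = 17.94 kN.
ΣF_y = 0: A_y + T·sin60° − 35 = 0 → A_y = 35 − 35.8853 × 0.866025 = 3.922 kN.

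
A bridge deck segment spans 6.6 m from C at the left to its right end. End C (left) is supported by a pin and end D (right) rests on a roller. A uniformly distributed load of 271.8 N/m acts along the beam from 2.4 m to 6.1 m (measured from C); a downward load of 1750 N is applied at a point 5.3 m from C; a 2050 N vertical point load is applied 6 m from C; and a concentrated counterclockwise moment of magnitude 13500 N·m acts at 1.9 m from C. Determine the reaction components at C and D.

Resultant of the distributed load: 271.8 × 3.7 = 1005.66 N at 4.25 m from C.
ΣM about C: D_y·6.6 − (271.8·3.7)·4.25 − 1750·5.3 − 2050·6 + 13500 = 0 → D_y = 12349.055/6.6 = 1871.07 ≈ 1871 N.
ΣF_y = 0: C_y + 1871.07 − 271.8·3.7 − 1750 − 2050 = 0 → C_y = 2935 N.
ΣF_x = 0: no horizontal applied forces, so C_x = 0.

C_x = 0, C_y = 2935 N, D_y = 1871 N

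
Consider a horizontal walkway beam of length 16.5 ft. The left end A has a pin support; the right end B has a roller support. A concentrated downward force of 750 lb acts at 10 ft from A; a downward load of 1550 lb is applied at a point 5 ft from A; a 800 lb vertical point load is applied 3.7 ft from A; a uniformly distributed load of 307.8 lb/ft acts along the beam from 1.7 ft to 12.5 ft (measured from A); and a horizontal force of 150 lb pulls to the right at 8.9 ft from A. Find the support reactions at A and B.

A_x = -150.0 lb, A_y = 3890 lb, B_y = 2534 lb

Resultant of the distributed load: 307.8 × 10.8 = 3324.24 lb at 7.1 ft from A.
Taking moments about A: B_y·16.5 − 750·10 − 1550·5 − 800·3.7 − (307.8·10.8)·7.1 = 0 → B_y = 41812.104/16.5 = 2534.07 ≈ 2534 lb.
ΣF_y = 0: A_y + 2534.07 − 750 − 1550 − 800 − 307.8·10.8 = 0 → A_y = 3890 lb.
ΣF_x = 0: A_x + 150 = 0 → A_x = -150.0 lb.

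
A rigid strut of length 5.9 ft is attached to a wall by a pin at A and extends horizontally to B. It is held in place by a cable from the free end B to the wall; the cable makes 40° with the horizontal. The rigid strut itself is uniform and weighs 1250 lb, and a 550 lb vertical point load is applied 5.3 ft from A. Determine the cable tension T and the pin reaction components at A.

T = 1741 lb, A_x = 1334 lb, A_y = 680.9 lb

ΣM about A: T·sin40°·5.9 − 1250·2.95 − 550·5.3 = 0 → T = 6602.5/(5.9·0.642788) = 1740.96 ≈ 1741 lb.
ΣF_x = 0: A_x − T·cos40° = 0 → A_x = 1740.96 × 0.766044 = 1334 lb.
ΣF_y = 0: A_y + T·sin40° − 1250 − 550 = 0 → A_y = 1800 − 1740.96 × 0.642788 = 680.9 lb.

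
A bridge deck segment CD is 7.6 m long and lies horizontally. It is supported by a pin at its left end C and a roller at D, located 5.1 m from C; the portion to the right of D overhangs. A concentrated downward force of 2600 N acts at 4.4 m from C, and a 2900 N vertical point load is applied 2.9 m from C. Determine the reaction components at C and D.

C_x = 0, C_y = 1608 N, D_y = 3892 N

Taking moments about C: D_y·5.1 − 2600·4.4 − 2900·2.9 = 0 → D_y = 19850/5.1 = 3892.16 ≈ 3892 N.
ΣF_y = 0: C_y + 3892.16 − 2600 − 2900 = 0 → C_y = 1608 N.
ΣF_x = 0: no horizontal applied forces, so C_x = 0.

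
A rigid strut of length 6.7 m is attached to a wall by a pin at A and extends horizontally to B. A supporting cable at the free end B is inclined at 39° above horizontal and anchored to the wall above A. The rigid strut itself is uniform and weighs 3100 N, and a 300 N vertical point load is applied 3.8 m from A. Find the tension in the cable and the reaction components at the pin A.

T = 2733 N, A_x = 2124 N, A_y = 1680 N

ΣM about A: T·sin39°·6.7 − 3100·3.35 − 300·3.8 = 0 → T = 11525/(6.7·0.62932) = 2733.35 ≈ 2733 N.
ΣF_x = 0: A_x − T·cos39° = 0 → A_x = 2733.35 × 0.777146 = 2124 N.
ΣF_y = 0: A_y + T·sin39° − 3100 − 300 = 0 → A_y = 3400 − 2733.35 × 0.62932 = 1680 N.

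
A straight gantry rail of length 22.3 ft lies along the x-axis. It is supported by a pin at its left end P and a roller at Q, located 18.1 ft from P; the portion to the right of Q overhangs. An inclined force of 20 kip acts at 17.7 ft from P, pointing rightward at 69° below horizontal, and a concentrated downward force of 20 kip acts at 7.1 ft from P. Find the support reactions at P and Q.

ΣM about P: Q_y·18.1 − 20·sin69°·17.7 − 20·7.1 = 0 → Q_y = 472.487/18.1 = 26.1043 ≈ 26.10 kip.
ΣF_y = 0: P_y + 26.1043 − 20·sin69° − 20 = 0 → P_y = 12.57 kip.
ΣF_x = 0: P_x + 20·cos69° = 0 → P_x = -7.167 kip.

P_x = -7.167 kip, P_y = 12.57 kip, Q_y = 26.10 kip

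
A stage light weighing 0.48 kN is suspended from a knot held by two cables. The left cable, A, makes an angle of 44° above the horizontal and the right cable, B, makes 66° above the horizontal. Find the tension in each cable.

ΣF_x = 0: −T_A·cos44° + T_B·cos66° = 0 → T_B = 1.76856·T_A.
ΣF_y = 0: T_A·sin44° + T_B·sin66° = 0.48.
Substitute: T_A·(0.694658 + 1.76856·0.913545) = 0.48 → T_A = 0.207764 ≈ 0.2078 kN.
Then T_B = 1.76856 × 0.207764 = 0.3674 kN.

T_A = 0.2078 kN, T_B = 0.3674 kN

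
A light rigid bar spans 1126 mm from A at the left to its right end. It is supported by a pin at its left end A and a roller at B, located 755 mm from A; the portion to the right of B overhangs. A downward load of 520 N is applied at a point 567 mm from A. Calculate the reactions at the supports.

Moments about A: B_y·755 − 520·567 = 0 → B_y = 294840/755 = 390.517 ≈ 390.5 N.
ΣF_y = 0: A_y + 390.517 − 520 = 0 → A_y = 129.5 N.
ΣF_x = 0: no horizontal applied forces, so A_x = 0.

A_x = 0, A_y = 129.5 N, B_y = 390.5 N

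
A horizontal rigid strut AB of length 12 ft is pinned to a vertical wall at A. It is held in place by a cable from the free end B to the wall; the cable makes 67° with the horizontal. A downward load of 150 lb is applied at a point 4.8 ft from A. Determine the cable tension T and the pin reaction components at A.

ΣM about A: T·sin67°·12 − 150·4.8 = 0 → T = 720/(12·0.920505) = 65.1816 ≈ 65.18 lb.
ΣF_x = 0: A_x − T·cos67° = 0 → A_x = 65.1816 × 0.390731 = 25.47 lb.
ΣF_y = 0: A_y + T·sin67° − 150 = 0 → A_y = 150 − 65.1816 × 0.920505 = 90.00 lb.

T = 65.18 lb, A_x = 25.47 lb, A_y = 90.00 lb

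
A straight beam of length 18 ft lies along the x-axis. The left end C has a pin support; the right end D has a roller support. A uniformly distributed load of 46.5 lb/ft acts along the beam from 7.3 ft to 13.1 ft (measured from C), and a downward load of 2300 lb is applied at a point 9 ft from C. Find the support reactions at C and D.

Resultant of the distributed load: 46.5 × 5.8 = 269.7 lb at 10.2 ft from C.
ΣM about C: D_y·18 − (46.5·5.8)·10.2 − 2300·9 = 0 → D_y = 23450.94/18 = 1302.83 ≈ 1303 lb.
ΣF_y = 0: C_y + 1302.83 − 46.5·5.8 − 2300 = 0 → C_y = 1267 lb.
ΣF_x = 0: no horizontal applied forces, so C_x = 0.

C_x = 0, C_y = 1267 lb, D_y = 1303 lb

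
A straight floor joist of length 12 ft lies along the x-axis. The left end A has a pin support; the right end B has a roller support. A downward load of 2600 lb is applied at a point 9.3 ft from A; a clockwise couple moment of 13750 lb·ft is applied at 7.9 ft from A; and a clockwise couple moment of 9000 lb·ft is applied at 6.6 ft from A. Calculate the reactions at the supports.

Moments about A: B_y·12 − 2600·9.3 − 13750 − 9000 = 0 → B_y = 46930/12 = 3910.83 ≈ 3911 lb.
ΣF_y = 0: A_y + 3910.83 − 2600 = 0 → A_y = -1311 lb.
ΣF_x = 0: no horizontal applied forces, so A_x = 0.

A_x = 0, A_y = -1311 lb, B_y = 3911 lb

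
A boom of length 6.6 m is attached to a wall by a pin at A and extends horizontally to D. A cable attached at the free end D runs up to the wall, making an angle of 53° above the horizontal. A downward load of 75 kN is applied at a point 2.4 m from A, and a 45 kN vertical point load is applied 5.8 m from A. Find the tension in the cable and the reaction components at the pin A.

ΣM about A: T·sin53°·6.6 − 75·2.4 − 45·5.8 = 0 → T = 441/(6.6·0.798636) = 83.6654 ≈ 83.67 kN.
ΣF_x = 0: A_x − T·cos53° = 0 → A_x = 83.6654 × 0.601815 = 50.35 kN.
ΣF_y = 0: A_y + T·sin53° − 75 − 45 = 0 → A_y = 120 − 83.6654 × 0.798636 = 53.18 kN.

T = 83.67 kN, A_x = 50.35 kN, A_y = 53.18 kN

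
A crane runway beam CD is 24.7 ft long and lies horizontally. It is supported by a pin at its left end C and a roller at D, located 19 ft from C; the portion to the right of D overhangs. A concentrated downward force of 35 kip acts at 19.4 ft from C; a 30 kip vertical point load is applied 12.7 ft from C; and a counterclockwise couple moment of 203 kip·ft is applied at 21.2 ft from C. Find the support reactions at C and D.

Taking moments about C: D_y·19 − 35·19.4 − 30·12.7 + 203 = 0 → D_y = 857/19 = 45.1053 ≈ 45.11 kip.
ΣF_y = 0: C_y + 45.1053 − 35 − 30 = 0 → C_y = 19.89 kip.
ΣF_x = 0: no horizontal applied forces, so C_x = 0.

C_x = 0, C_y = 19.89 kip, D_y = 45.11 kip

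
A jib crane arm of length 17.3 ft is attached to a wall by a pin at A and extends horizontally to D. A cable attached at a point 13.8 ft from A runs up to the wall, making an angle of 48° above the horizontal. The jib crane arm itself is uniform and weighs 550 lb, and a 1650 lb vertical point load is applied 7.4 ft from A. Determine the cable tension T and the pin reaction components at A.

T = 1654 lb, A_x = 1107 lb, A_y = 970.5 lb

ΣM about A: T·sin48°·13.8 − 550·8.65 − 1650·7.4 = 0 → T = 16967.5/(13.8·0.743145) = 1654.49 ≈ 1654 lb.
ΣF_x = 0: A_x − T·cos48° = 0 → A_x = 1654.49 × 0.669131 = 1107 lb.
ΣF_y = 0: A_y + T·sin48° − 550 − 1650 = 0 → A_y = 2200 − 1654.49 × 0.743145 = 970.5 lb.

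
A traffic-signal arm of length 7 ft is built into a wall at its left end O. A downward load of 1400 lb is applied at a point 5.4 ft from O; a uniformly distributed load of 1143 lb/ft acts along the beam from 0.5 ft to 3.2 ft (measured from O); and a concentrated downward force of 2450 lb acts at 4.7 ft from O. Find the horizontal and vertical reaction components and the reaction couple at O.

O_x = 0, O_y = 6936 lb, M_O = 24780 lb·ft

Resultant of the distributed load: 1143 × 2.7 = 3086.1 lb at 1.85 ft from O.
ΣF_x = 0: O_x = 0.
ΣF_y = 0: O_y − 1400 − 1143·2.7 − 2450 = 0 → O_y = 6936 lb.
ΣM about O: M_O − 1400·5.4 − (1143·2.7)·1.85 − 2450·4.7 = 0 → M_O = 24780 lb·ft.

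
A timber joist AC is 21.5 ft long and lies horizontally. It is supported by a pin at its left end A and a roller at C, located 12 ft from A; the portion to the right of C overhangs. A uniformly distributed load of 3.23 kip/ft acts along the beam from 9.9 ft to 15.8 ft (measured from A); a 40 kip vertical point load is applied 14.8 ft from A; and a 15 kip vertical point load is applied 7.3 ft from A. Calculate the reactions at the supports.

Resultant of the distributed load: 3.23 × 5.9 = 19.057 kip at 12.85 ft from A.
Taking moments about A: C_y·12 − (3.23·5.9)·12.85 − 40·14.8 − 15·7.3 = 0 → C_y = 946.38245/12 = 78.8652 ≈ 78.87 kip.
ΣF_y = 0: A_y + 78.8652 − 3.23·5.9 − 40 − 15 = 0 → A_y = -4.808 kip.
ΣF_x = 0: no horizontal applied forces, so A_x = 0.

A_x = 0, A_y = -4.808 kip, C_y = 78.87 kip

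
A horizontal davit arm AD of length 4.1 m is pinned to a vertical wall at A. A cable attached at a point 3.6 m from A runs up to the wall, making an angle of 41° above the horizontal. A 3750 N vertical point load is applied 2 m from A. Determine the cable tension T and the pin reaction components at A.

T = 3176 N, A_x = 2397 N, A_y = 1667 N

ΣM about A: T·sin41°·3.6 − 3750·2 = 0 → T = 7500/(3.6·0.656059) = 3175.53 ≈ 3176 N.
ΣF_x = 0: A_x − T·cos41° = 0 → A_x = 3175.53 × 0.75471 = 2397 N.
ΣF_y = 0: A_y + T·sin41° − 3750 = 0 → A_y = 3750 − 3175.53 × 0.656059 = 1667 N.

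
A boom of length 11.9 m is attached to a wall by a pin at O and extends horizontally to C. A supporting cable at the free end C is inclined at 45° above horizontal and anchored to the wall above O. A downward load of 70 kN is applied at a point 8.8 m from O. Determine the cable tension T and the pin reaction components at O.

T = 73.21 kN, O_x = 51.76 kN, O_y = 18.24 kN

ΣM about O: T·sin45°·11.9 − 70·8.8 = 0 → T = 616/(11.9·0.707107) = 73.2063 ≈ 73.21 kN.
ΣF_x = 0: O_x − T·cos45° = 0 → O_x = 73.2063 × 0.707107 = 51.76 kN.
ΣF_y = 0: O_y + T·sin45° − 70 = 0 → O_y = 70 − 73.2063 × 0.707107 = 18.24 kN.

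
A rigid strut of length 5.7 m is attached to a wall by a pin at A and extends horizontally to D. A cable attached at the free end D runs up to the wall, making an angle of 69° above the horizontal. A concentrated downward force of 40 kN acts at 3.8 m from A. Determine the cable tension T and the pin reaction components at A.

T = 28.56 kN, A_x = 10.24 kN, A_y = 13.33 kN

ΣM about A: T·sin69°·5.7 − 40·3.8 = 0 → T = 152/(5.7·0.93358) = 28.5639 ≈ 28.56 kN.
ΣF_x = 0: A_x − T·cos69° = 0 → A_x = 28.5639 × 0.358368 = 10.24 kN.
ΣF_y = 0: A_y + T·sin69° − 40 = 0 → A_y = 40 − 28.5639 × 0.93358 = 13.33 kN.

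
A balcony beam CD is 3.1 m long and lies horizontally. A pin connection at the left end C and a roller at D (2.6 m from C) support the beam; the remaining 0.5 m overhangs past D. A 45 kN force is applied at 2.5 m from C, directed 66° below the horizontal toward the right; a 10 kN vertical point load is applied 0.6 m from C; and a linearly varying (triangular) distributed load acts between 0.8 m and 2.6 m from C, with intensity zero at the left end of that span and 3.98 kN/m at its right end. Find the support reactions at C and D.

Resultant of the triangular load: ½ × 3.98 × 1.8 = 3.582 kN, acting at 2 m from C (one-third of the span from the peak).
Moments about C: D_y·2.6 − 45·sin66°·2.5 − 10·0.6 − (½·3.98·1.8)·2 = 0 → D_y = 115.938/2.6 = 44.5915 ≈ 44.59 kN.
ΣF_y = 0: C_y + 44.5915 − 45·sin66° − 10 − ½·3.98·1.8 = 0 → C_y = 10.10 kN.
ΣF_x = 0: C_x + 45·cos66° = 0 → C_x = -18.30 kN.

C_x = -18.30 kN, C_y = 10.10 kN, D_y = 44.59 kN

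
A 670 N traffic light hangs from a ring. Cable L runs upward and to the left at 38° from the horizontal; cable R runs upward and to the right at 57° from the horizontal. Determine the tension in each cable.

T_L = 366.3 N, T_R = 530.0 N

ΣF_x = 0: −T_L·cos38° + T_R·cos57° = 0 → T_R = 1.44685·T_L.
ΣF_y = 0: T_L·sin38° + T_R·sin57° = 670.
Substitute: T_L·(0.615661 + 1.44685·0.838671) = 670 → T_L = 366.302 ≈ 366.3 N.
Then T_R = 1.44685 × 366.302 = 530.0 N.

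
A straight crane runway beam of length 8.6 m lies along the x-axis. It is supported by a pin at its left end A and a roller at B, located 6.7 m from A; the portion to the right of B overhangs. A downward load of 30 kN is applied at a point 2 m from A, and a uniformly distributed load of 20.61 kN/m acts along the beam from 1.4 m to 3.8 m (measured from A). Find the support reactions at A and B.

A_x = 0, A_y = 51.31 kN, B_y = 28.15 kN

Resultant of the distributed load: 20.61 × 2.4 = 49.464 kN at 2.6 m from A.
ΣM about A: B_y·6.7 − 30·2 − (20.61·2.4)·2.6 = 0 → B_y = 188.6064/6.7 = 28.1502 ≈ 28.15 kN.
ΣF_y = 0: A_y + 28.1502 − 30 − 20.61·2.4 = 0 → A_y = 51.31 kN.
ΣF_x = 0: no horizontal applied forces, so A_x = 0.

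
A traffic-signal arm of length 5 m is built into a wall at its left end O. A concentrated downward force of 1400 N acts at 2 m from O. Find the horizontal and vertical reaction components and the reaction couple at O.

O_x = 0, O_y = 1400 N, M_O = 2800 N·m

ΣF_x = 0: O_x = 0.
ΣF_y = 0: O_y − 1400 = 0 → O_y = 1400 N.
ΣM about O: M_O − 1400·2 = 0 → M_O = 2800 N·m.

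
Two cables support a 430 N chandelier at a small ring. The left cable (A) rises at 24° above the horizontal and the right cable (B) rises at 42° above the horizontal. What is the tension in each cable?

ΣF_x = 0: −T_A·cos24° + T_B·cos42° = 0 → T_B = 1.2293·T_A.
ΣF_y = 0: T_A·sin24° + T_B·sin42° = 430.
Substitute: T_A·(0.406737 + 1.2293·0.669131) = 430 → T_A = 349.793 ≈ 349.8 N.
Then T_B = 1.2293 × 349.793 = 430.0 N.

T_A = 349.8 N, T_B = 430.0 N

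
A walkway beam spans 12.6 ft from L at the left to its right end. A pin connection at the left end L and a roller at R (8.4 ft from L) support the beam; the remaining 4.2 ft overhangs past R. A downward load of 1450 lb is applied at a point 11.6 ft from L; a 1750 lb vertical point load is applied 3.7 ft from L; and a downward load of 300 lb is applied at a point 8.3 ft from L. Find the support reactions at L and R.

Taking moments about L: R_y·8.4 − 1450·11.6 − 1750·3.7 − 300·8.3 = 0 → R_y = 25785/8.4 = 3069.64 ≈ 3070 lb.
ΣF_y = 0: L_y + 3069.64 − 1450 − 1750 − 300 = 0 → L_y = 430.4 lb.
ΣF_x = 0: no horizontal applied forces, so L_x = 0.

L_x = 0, L_y = 430.4 lb, R_y = 3070 lb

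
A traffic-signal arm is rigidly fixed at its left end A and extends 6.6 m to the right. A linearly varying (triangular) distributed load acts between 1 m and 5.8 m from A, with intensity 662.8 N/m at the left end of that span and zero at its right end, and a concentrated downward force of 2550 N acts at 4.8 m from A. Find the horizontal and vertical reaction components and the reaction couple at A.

A_x = 0, A_y = 4141 N, M_A = 16380 N·m

Resultant of the triangular load: ½ × 662.8 × 4.8 = 1590.72 N, acting at 2.6 m from A (one-third of the span from the peak).
ΣF_x = 0: A_x = 0.
ΣF_y = 0: A_y − ½·662.8·4.8 − 2550 = 0 → A_y = 4141 N.
ΣM about A: M_A − (½·662.8·4.8)·2.6 − 2550·4.8 = 0 → M_A = 16380 N·m.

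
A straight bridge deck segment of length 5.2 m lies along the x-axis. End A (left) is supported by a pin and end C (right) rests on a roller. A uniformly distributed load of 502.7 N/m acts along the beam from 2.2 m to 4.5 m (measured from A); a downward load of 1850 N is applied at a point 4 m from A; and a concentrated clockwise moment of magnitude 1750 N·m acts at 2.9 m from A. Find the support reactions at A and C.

A_x = 0, A_y = 501.7 N, C_y = 2504 N

Resultant of the distributed load: 502.7 × 2.3 = 1156.21 N at 3.35 m from A.
ΣM about A: C_y·5.2 − (502.7·2.3)·3.35 − 1850·4 − 1750 = 0 → C_y = 13023.3035/5.2 = 2504.48 ≈ 2504 N.
ΣF_y = 0: A_y + 2504.48 − 502.7·2.3 − 1850 = 0 → A_y = 501.7 N.
ΣF_x = 0: no horizontal applied forces, so A_x = 0.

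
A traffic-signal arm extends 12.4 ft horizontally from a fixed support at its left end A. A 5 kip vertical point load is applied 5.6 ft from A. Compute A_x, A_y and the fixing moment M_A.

A_x = 0, A_y = 5.000 kip, M_A = 28.00 kip·ft

ΣF_x = 0: A_x = 0.
ΣF_y = 0: A_y − 5 = 0 → A_y = 5.000 kip.
ΣM about A: M_A − 5·5.6 = 0 → M_A = 28.00 kip·ft.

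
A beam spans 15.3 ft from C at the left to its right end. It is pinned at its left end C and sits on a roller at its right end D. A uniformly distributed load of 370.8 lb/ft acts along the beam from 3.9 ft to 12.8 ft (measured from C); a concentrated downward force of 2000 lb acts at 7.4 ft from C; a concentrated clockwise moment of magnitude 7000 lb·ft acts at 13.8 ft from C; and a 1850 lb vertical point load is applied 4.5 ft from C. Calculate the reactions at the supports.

C_x = 0, C_y = 3380 lb, D_y = 3770 lb

Resultant of the distributed load: 370.8 × 8.9 = 3300.12 lb at 8.35 ft from C.
Moments about C: D_y·15.3 − (370.8·8.9)·8.35 − 2000·7.4 − 7000 − 1850·4.5 = 0 → D_y = 57681.002/15.3 = 3770 lb.
ΣF_y = 0: C_y + 3770 − 370.8·8.9 − 2000 − 1850 = 0 → C_y = 3380 lb.
ΣF_x = 0: no horizontal applied forces, so C_x = 0.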